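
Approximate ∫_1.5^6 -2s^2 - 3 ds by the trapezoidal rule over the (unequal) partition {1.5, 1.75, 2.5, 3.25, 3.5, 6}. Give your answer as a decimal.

-160.75

Subinterval widths: 0.25, 0.75, 0.75, 0.25, 2.5.
f(1.5) = -7.5, f(1.75) = -9.125, f(2.5) = -15.5, f(3.25) = -24.125, f(3.5) = -27.5, f(6) = -75.
On each subinterval the trapezoid contributes (Δs_i/2)·[f(s_{i-1}) + f(s_i)].
Sum = -160.75.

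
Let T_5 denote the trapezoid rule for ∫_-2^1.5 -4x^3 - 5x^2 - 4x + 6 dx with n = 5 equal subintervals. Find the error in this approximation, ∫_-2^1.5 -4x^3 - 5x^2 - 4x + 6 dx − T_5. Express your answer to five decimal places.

Exact integral: ∫_-2^1.5 f(x) dx ≈ 16.4791667.
T_5 = 15.9075.
Error ≈ 16.4791667 − 15.9075 ≈ 0.57167.

0.57167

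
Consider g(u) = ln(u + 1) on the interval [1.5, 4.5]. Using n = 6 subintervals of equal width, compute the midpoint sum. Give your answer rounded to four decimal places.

Δu = (4.5 − 1.5)/6 = 0.5.
Midpoints: 1.75, 2.25, 2.75, 3.25, 3.75, 4.25.
g(1.75) ≈ 1.0116, g(2.25) ≈ 1.1787, g(2.75) ≈ 1.3218, g(3.25) ≈ 1.4469, g(3.75) ≈ 1.5581, g(4.25) ≈ 1.6582.
Sum = Δu · [g(1.75) + g(2.25) + g(2.75) + ...].
Sum ≈ 4.0877.

4.0877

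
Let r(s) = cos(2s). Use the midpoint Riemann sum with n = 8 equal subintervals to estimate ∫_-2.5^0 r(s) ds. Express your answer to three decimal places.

Δs = (0 − (-2.5))/8 = 0.3125.
Midpoints: -2.34375, -2.03125, -1.71875, -1.40625, -1.09375, -0.78125, -0.46875, -0.15625.
r(-2.34375) ≈ -0.025, r(-2.03125) ≈ -0.605, r(-1.71875) ≈ -0.957, r(-1.40625) ≈ -0.946, r(-1.09375) ≈ -0.578, r(-0.78125) ≈ 0.008, r(-0.46875) ≈ 0.592, r(-0.15625) ≈ 0.952.
Sum = Δs · [r(-2.34375) + r(-2.03125) + r(-1.71875) + ...].
Sum ≈ -0.487.

-0.487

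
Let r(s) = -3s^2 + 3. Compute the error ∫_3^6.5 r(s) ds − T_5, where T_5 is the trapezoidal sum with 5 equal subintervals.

0.8575

Exact integral: ∫_3^6.5 r(s) ds = -237.125.
T_5 = -237.9825.
Error = -237.125 − (-237.9825) = 0.8575.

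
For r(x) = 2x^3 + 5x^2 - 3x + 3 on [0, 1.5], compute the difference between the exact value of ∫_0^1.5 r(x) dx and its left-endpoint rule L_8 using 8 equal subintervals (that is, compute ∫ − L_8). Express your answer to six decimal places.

Exact integral: ∫_0^1.5 r(x) dx = 9.28125.
L_8 ≈ 8.09912109.
Error ≈ 9.28125 − 8.09912109 ≈ 1.182129.

1.182129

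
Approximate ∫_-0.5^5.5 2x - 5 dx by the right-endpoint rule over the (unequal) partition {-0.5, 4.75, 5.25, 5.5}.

Subinterval widths: 5.25, 0.5, 0.25.
Right endpoints: 4.75, 5.25, 5.5.
f(4.75) = 4.5, f(5.25) = 5.5, f(5.5) = 6.
Sum = Σ Δx_i · f(x_i).
Sum = 27.875.

27.875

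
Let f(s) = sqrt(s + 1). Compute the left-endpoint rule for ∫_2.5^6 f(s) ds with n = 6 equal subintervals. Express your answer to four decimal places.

Δs = (6 − 2.5)/6 = 7/12.
Left endpoints: 2.5, 37/12, 11/3, 4.25, 29/6, 65/12.
f(2.5) ≈ 1.8708, f(37/12) ≈ 2.0207, f(11/3) ≈ 2.1602, f(4.25) ≈ 2.2913, f(29/6) ≈ 2.4152, f(65/12) ≈ 2.5331.
Sum = Δs · [f(2.5) + f(37/12) + f(11/3) + ...].
Sum ≈ 7.7533.

7.7533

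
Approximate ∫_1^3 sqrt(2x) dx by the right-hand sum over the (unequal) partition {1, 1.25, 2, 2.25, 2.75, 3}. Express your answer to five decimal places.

Subinterval widths: 0.25, 0.75, 0.25, 0.5, 0.25.
Right endpoints: 1.25, 2, 2.25, 2.75, 3.
f(1.25) ≈ 1.58114, f(2) ≈ 2.00000, f(2.25) ≈ 2.12132, f(2.75) ≈ 2.34521, f(3) ≈ 2.44949.
Sum = Σ Δx_i · f(x_i).
Sum ≈ 4.21059.

4.21059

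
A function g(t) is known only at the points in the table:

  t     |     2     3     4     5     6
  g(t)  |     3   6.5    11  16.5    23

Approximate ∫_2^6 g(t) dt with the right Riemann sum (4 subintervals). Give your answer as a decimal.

57

Δt = 1.
Sum = 1·[6.5 + 11 + 16.5 + 23] = 57.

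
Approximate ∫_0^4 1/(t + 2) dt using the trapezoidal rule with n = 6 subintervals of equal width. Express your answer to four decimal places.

Δt = (4 − 0)/6 = 2/3.
f(0) = 0.5, f(2/3) = 0.375, f(4/3) = 0.3, f(2) = 0.25, f(8/3) = 3/14, f(10/3) = 0.1875, f(4) = 1/6.
T_6 = (Δt/2)·[f(t_0) + 2f(t_1) + ... + 2f(t_{5}) + f(t_6)].
Sum ≈ 1.1067.

1.1067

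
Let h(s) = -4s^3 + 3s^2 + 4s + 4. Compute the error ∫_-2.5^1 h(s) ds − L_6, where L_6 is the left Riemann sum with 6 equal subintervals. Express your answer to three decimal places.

-22.288

Exact integral: ∫_-2.5^1 h(s) ds = 58.1875.
L_6 ≈ 80.47569.
Error ≈ 58.1875 − 80.47569 ≈ -22.288.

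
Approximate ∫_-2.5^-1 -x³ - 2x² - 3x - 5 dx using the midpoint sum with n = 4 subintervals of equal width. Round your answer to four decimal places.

0.0835

Δx = (-1 − (-2.5))/4 = 0.375.
Midpoints: -2.3125, -1.9375, -1.5625, -1.1875.
f(-2.3125) = 14781/4096, f(-1.9375) = 2367/4096, f(-1.5625) = -5655/4096, f(-1.1875) = -10581/4096.
Sum = Δx · [f(-2.3125) + f(-1.9375) + f(-1.5625) + f(-1.1875)].
Sum ≈ 0.0835.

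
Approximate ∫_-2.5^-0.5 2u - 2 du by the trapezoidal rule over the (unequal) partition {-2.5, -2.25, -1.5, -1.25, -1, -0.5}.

Subinterval widths: 0.25, 0.75, 0.25, 0.25, 0.5.
f(-2.5) = -7, f(-2.25) = -6.5, f(-1.5) = -5, f(-1.25) = -4.5, f(-1) = -4, f(-0.5) = -3.
On each subinterval the trapezoid contributes (Δu_i/2)·[f(u_{i-1}) + f(u_i)].
Sum = -10.

-10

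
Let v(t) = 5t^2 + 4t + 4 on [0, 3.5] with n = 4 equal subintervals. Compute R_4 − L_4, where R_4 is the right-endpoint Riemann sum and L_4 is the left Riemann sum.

65.84375

R_4 = 145.11328125.
L_4 = 79.26953125.
R_4 − L_4 = 65.84375.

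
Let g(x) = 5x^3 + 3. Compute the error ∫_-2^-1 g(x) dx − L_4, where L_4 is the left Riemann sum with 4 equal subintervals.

4.609375

Exact integral: ∫_-2^-1 g(x) dx = -15.75.
L_4 = -20.359375.
Error = -15.75 − (-20.359375) = 4.609375.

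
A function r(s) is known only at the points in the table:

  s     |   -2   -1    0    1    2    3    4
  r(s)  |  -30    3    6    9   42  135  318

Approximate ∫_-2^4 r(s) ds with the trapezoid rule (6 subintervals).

Δs = 1.
T_6 = (1/2)·[(-30) + 2·3 + 2·6 + 2·9 + 2·42 + 2·135 + 318] = 339.

339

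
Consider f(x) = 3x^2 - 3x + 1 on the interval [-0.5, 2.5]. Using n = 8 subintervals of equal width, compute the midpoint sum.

Δx = (2.5 − (-0.5))/8 = 0.375.
Midpoints: -0.3125, 0.0625, 0.4375, 0.8125, 1.1875, 1.5625, 1.9375, 2.3125.
f(-0.3125) = 2.23046875, f(0.0625) = 0.82421875, f(0.4375) = 0.26171875, f(0.8125) = 0.54296875, f(1.1875) = 1.66796875, f(1.5625) = 3.63671875, f(1.9375) = 6.44921875, f(2.3125) = 10.10546875.
Sum = Δx · [f(-0.3125) + f(0.0625) + f(0.4375) + ...].
Sum = 9.64453125.

9.64453125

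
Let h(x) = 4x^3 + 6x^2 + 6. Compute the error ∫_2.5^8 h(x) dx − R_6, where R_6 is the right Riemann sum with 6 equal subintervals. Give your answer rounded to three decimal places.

Exact integral: ∫_2.5^8 h(x) dx = 5082.6875.
R_6 ≈ 6204.66840.
Error ≈ 5082.6875 − 6204.66840 ≈ -1121.981.

-1121.981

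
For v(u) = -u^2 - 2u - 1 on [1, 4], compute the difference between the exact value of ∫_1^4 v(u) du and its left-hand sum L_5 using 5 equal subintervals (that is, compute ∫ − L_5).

Exact integral: ∫_1^4 v(u) du = -39.
L_5 = -32.88.
Error = -39 − (-32.88) = -6.12.

-6.12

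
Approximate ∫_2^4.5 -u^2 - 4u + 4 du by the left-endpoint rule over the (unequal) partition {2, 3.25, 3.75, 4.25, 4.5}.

-40.078125

Subinterval widths: 1.25, 0.5, 0.5, 0.25.
Left endpoints: 2, 3.25, 3.75, 4.25.
f(2) = -8, f(3.25) = -19.5625, f(3.75) = -25.0625, f(4.25) = -31.0625.
Sum = Σ Δu_i · f(u_i).
Sum = -40.078125.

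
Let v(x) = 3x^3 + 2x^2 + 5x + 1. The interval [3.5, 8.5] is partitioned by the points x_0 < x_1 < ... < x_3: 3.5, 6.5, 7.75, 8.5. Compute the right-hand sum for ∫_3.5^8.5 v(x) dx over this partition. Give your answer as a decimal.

Subinterval widths: 3, 1.25, 0.75.
Right endpoints: 6.5, 7.75, 8.5.
v(6.5) = 941.875, v(7.75) = 1556.328125, v(8.5) = 2030.375.
Sum = Σ Δx_i · v(x_i).
Sum = 6293.81640625.

6293.81640625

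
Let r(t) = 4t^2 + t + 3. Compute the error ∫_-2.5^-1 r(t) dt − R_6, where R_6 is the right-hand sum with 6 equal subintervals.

2.375

Exact integral: ∫_-2.5^-1 r(t) dt = 21.375.
R_6 = 19.
Error = 21.375 − 19 = 2.375.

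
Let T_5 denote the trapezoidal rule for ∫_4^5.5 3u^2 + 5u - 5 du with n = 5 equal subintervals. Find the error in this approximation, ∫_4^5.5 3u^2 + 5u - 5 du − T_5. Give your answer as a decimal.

-0.0675

Exact integral: ∫_4^5.5 f(u) du = 130.5.
T_5 = 130.5675.
Error = 130.5 − 130.5675 = -0.0675.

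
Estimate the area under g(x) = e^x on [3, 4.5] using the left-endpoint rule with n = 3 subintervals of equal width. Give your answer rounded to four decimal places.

Δx = (4.5 − 3)/3 = 0.5.
Left endpoints: 3, 3.5, 4.
g(3) ≈ 20.0855, g(3.5) ≈ 33.1155, g(4) ≈ 54.5982.
Sum = Δx · [g(3) + g(3.5) + g(4)].
Sum ≈ 53.8996.

53.8996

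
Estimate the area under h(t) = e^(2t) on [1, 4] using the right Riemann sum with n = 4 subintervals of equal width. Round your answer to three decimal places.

2870.721

Δt = (4 − 1)/4 = 0.75.
Right endpoints: 1.75, 2.5, 3.25, 4.
h(1.75) ≈ 33.115, h(2.5) ≈ 148.413, h(3.25) ≈ 665.142, h(4) ≈ 2980.958.
Sum = Δt · [h(1.75) + h(2.5) + h(3.25) + h(4)].
Sum ≈ 2870.721.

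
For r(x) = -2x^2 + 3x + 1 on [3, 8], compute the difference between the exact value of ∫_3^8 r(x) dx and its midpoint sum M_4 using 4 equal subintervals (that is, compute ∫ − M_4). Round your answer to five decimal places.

Exact integral: ∫_3^8 r(x) dx ≈ -235.8333333.
M_4 = -234.53125.
Error ≈ -235.8333333 − (-234.53125) ≈ -1.30208.

-1.30208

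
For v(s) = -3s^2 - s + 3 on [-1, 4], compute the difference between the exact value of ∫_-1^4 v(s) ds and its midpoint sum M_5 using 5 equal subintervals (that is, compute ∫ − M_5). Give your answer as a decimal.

-1.25

Exact integral: ∫_-1^4 v(s) ds = -57.5.
M_5 = -56.25.
Error = -57.5 − (-56.25) = -1.25.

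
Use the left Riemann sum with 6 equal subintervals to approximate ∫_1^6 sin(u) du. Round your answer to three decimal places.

0.072

Δu = (6 − 1)/6 = 5/6.
Left endpoints: 1, 11/6, 8/3, 3.5, 13/3, 31/6.
f(1) ≈ 0.841, f(11/6) ≈ 0.966, f(8/3) ≈ 0.457, f(3.5) ≈ -0.351, f(13/3) ≈ -0.929, f(31/6) ≈ -0.899.
Sum = Δu · [f(1) + f(11/6) + f(8/3) + ...].
Sum ≈ 0.072.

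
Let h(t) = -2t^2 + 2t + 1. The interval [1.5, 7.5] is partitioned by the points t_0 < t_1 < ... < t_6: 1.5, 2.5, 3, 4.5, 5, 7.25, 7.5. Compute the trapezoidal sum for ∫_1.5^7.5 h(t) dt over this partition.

Subinterval widths: 1, 0.5, 1.5, 0.5, 2.25, 0.25.
h(1.5) = -0.5, h(2.5) = -6.5, h(3) = -11, h(4.5) = -30.5, h(5) = -39, h(7.25) = -89.625, h(7.5) = -96.5.
On each subinterval the trapezoid contributes (Δt_i/2)·[h(t_{i-1}) + h(t_i)].
Sum = -224.34375.

-224.34375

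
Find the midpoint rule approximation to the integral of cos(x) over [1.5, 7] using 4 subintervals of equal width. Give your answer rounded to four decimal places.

-0.3689

Δx = (7 − 1.5)/4 = 1.375.
Midpoints: 2.1875, 3.5625, 4.9375, 6.3125.
f(2.1875) ≈ -0.5783, f(3.5625) ≈ -0.9127, f(4.9375) ≈ 0.2232, f(6.3125) ≈ 0.9996.
Sum = Δx · [f(2.1875) + f(3.5625) + f(4.9375) + f(6.3125)].
Sum ≈ -0.3689.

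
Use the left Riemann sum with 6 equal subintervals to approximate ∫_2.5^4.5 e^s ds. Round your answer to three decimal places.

Δs = (4.5 − 2.5)/6 = 1/3.
Left endpoints: 2.5, 17/6, 19/6, 3.5, 23/6, 25/6.
f(2.5) ≈ 12.182, f(17/6) ≈ 17.002, f(19/6) ≈ 23.728, f(3.5) ≈ 33.115, f(23/6) ≈ 46.216, f(25/6) ≈ 64.500.
Sum = Δs · [f(2.5) + f(17/6) + f(19/6) + ...].
Sum ≈ 65.582.

65.582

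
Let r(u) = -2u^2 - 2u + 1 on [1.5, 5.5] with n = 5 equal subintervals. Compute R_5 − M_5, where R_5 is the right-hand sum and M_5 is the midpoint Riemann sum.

R_5 = -159.12.
M_5 = -132.24.
R_5 − M_5 = -26.88.

-26.88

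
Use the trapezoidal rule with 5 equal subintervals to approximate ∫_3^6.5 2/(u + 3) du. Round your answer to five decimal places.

Δu = (6.5 − 3)/5 = 0.7.
f(3) = 1/3, f(3.7) = 20/67, f(4.4) = 10/37, f(5.1) = 20/81, f(5.8) = 5/22, f(6.5) = 4/19.
T_5 = (Δu/2)·[f(u_0) + 2f(u_1) + ... + 2f(u_{4}) + f(u_5)].
Sum ≈ 0.92043.

0.92043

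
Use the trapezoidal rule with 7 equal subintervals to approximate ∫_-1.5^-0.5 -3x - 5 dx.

Δx = (-0.5 − (-1.5))/7 = 1/7.
f(-1.5) = -0.5, f(-19/14) = -13/14, f(-17/14) = -19/14, f(-15/14) = -25/14, f(-13/14) = -31/14, f(-11/14) = -37/14, f(-9/14) = -43/14, f(-0.5) = -3.5.
T_7 = (Δx/2)·[f(x_0) + 2f(x_1) + ... + 2f(x_{6}) + f(x_7)].
Sum = -2.

-2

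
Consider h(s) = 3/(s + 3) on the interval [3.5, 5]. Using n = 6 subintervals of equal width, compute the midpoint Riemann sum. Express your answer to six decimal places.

Δs = (5 − 3.5)/6 = 0.25.
Midpoints: 3.625, 3.875, 4.125, 4.375, 4.625, 4.875.
h(3.625) = 24/53, h(3.875) = 24/55, h(4.125) = 8/19, h(4.375) = 24/59, h(4.625) = 24/61, h(4.875) = 8/21.
Sum = Δs · [h(3.625) + h(3.875) + h(4.125) + ...].
Sum ≈ 0.622855.

0.622855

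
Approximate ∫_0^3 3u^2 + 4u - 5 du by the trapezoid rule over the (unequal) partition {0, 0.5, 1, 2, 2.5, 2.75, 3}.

Subinterval widths: 0.5, 0.5, 1, 0.5, 0.25, 0.25.
f(0) = -5, f(0.5) = -2.25, f(1) = 2, f(2) = 15, f(2.5) = 23.75, f(2.75) = 28.6875, f(3) = 34.
On each subinterval the trapezoid contributes (Δu_i/2)·[f(u_{i-1}) + f(u_i)].
Sum = 30.703125.

30.703125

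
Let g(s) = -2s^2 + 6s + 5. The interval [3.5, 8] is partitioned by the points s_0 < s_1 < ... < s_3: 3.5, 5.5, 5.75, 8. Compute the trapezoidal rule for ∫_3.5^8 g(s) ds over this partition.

-141.46875

Subinterval widths: 2, 0.25, 2.25.
g(3.5) = 1.5, g(5.5) = -22.5, g(5.75) = -26.625, g(8) = -75.
On each subinterval the trapezoid contributes (Δs_i/2)·[g(s_{i-1}) + g(s_i)].
Sum = -141.46875.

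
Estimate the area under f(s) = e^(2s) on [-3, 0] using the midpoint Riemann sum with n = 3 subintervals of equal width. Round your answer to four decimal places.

Δs = (0 − (-3))/3 = 1.
Midpoints: -2.5, -1.5, -0.5.
f(-2.5) ≈ 0.0067, f(-1.5) ≈ 0.0498, f(-0.5) ≈ 0.3679.
Sum = Δs · [f(-2.5) + f(-1.5) + f(-0.5)].
Sum ≈ 0.4244.

0.4244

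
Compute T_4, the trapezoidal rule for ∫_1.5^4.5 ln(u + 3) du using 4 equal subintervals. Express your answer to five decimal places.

Δu = (4.5 − 1.5)/4 = 0.75.
f(1.5) ≈ 1.50408, f(2.25) ≈ 1.65823, f(3) ≈ 1.79176, f(3.75) ≈ 1.90954, f(4.5) ≈ 2.01490.
T_4 = (Δu/2)·[f(u_0) + 2f(u_1) + 2f(u_2) + 2f(u_3) + f(u_4)].
Sum ≈ 5.33927.

5.33927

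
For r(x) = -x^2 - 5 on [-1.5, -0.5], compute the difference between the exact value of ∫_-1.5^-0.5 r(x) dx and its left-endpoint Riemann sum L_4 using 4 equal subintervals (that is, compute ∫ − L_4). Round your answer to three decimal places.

Exact integral: ∫_-1.5^-0.5 r(x) dx ≈ -6.08333.
L_4 = -6.34375.
Error ≈ -6.08333 − (-6.34375) ≈ 0.260.

0.260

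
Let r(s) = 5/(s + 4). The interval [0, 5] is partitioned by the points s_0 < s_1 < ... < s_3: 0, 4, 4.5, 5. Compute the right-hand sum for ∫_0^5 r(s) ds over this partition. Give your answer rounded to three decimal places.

3.072

Subinterval widths: 4, 0.5, 0.5.
Right endpoints: 4, 4.5, 5.
r(4) = 0.625, r(4.5) = 10/17, r(5) = 5/9.
Sum = Σ Δs_i · r(s_i).
Sum ≈ 3.072.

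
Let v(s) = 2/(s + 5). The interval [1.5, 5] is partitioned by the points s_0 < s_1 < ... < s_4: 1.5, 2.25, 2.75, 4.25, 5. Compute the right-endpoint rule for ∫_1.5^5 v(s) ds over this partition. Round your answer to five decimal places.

Subinterval widths: 0.75, 0.5, 1.5, 0.75.
Right endpoints: 2.25, 2.75, 4.25, 5.
v(2.25) = 8/29, v(2.75) = 8/31, v(4.25) = 8/37, v(5) = 0.2.
Sum = Σ Δs_i · v(s_i).
Sum ≈ 0.81025.

0.81025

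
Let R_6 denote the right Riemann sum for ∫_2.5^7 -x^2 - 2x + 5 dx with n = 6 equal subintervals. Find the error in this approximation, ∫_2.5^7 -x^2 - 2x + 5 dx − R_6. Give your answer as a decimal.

Exact integral: ∫_2.5^7 f(x) dx = -129.375.
R_6 = -149.203125.
Error = -129.375 − (-149.203125) = 19.828125.

19.828125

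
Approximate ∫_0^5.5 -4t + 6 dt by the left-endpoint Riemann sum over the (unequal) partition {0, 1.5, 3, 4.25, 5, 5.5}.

-13.75

Subinterval widths: 1.5, 1.5, 1.25, 0.75, 0.5.
Left endpoints: 0, 1.5, 3, 4.25, 5.
f(0) = 6, f(1.5) = 0, f(3) = -6, f(4.25) = -11, f(5) = -14.
Sum = Σ Δt_i · f(t_i).
Sum = -13.75.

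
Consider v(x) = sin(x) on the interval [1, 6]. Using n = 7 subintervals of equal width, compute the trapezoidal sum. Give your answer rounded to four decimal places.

-0.4019

Δx = (6 − 1)/7 = 5/7.
v(1) ≈ 0.8415, v(12/7) ≈ 0.9897, v(17/7) ≈ 0.6541, v(22/7) ≈ -0.0013, v(27/7) ≈ -0.6560, v(32/7) ≈ -0.9901, v(37/7) ≈ -0.8401, v(6) ≈ -0.2794.
T_7 = (Δx/2)·[v(x_0) + 2v(x_1) + ... + 2v(x_{6}) + v(x_7)].
Sum ≈ -0.4019.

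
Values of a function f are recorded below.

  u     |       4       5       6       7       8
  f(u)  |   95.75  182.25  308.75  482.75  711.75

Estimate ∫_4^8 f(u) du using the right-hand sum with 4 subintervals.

1685.5

Δu = 1.
Sum = 1·[182.25 + 308.75 + 482.75 + 711.75] = 1685.5.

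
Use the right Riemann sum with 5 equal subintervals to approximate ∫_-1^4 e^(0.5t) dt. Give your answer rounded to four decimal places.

17.2377

Δt = (4 − (-1))/5 = 1.
Right endpoints: 0, 1, 2, 3, 4.
f(0) ≈ 1.0000, f(1) ≈ 1.6487, f(2) ≈ 2.7183, f(3) ≈ 4.4817, f(4) ≈ 7.3891.
Sum = Δt · [f(0) + f(1) + f(2) + f(3) + f(4)].
Sum ≈ 17.2377.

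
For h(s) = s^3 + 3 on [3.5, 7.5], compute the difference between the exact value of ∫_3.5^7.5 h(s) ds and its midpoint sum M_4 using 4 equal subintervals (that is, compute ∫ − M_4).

Exact integral: ∫_3.5^7.5 h(s) ds = 765.5.
M_4 = 760.
Error = 765.5 − 760 = 5.5.

5.5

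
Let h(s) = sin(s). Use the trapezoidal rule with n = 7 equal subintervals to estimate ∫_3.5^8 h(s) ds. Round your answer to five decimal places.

-0.76353

Δs = (8 − 3.5)/7 = 9/14.
h(3.5) ≈ -0.35078, h(29/7) ≈ -0.84215, h(67/14) ≈ -0.99731, h(38/7) ≈ -0.75432, h(85/14) ≈ -0.21018, h(47/7) ≈ 0.41787, h(103/14) ≈ 0.87909, h(8) ≈ 0.98936.
T_7 = (Δs/2)·[h(s_0) + 2h(s_1) + ... + 2h(s_{6}) + h(s_7)].
Sum ≈ -0.76353.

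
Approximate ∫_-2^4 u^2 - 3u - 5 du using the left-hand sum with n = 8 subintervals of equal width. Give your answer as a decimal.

-21.1875

Δu = (4 − (-2))/8 = 0.75.
Left endpoints: -2, -1.25, -0.5, 0.25, 1, 1.75, 2.5, 3.25.
f(-2) = 5, f(-1.25) = 0.3125, f(-0.5) = -3.25, f(0.25) = -5.6875, f(1) = -7, f(1.75) = -7.1875, f(2.5) = -6.25, f(3.25) = -4.1875.
Sum = Δu · [f(-2) + f(-1.25) + f(-0.5) + ...].
Sum = -21.1875.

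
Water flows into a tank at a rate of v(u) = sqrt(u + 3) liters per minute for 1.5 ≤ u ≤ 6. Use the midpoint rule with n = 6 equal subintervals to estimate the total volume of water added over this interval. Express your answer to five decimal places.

Δu = (6 − 1.5)/6 = 0.75.
Midpoints: 1.875, 2.625, 3.375, 4.125, 4.875, 5.625.
v(1.875) ≈ 2.20794, v(2.625) ≈ 2.37171, v(3.375) ≈ 2.52488, v(4.125) ≈ 2.66927, v(4.875) ≈ 2.80624, v(5.625) ≈ 2.93684.
Sum = Δu · [v(1.875) + v(2.625) + v(3.375) + ...].
Sum ≈ 11.63765.

11.63765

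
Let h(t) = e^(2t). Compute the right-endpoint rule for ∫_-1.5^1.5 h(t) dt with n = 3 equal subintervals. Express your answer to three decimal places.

23.172

Δt = (1.5 − (-1.5))/3 = 1.
Right endpoints: -0.5, 0.5, 1.5.
h(-0.5) ≈ 0.368, h(0.5) ≈ 2.718, h(1.5) ≈ 20.086.
Sum = Δt · [h(-0.5) + h(0.5) + h(1.5)].
Sum ≈ 23.172.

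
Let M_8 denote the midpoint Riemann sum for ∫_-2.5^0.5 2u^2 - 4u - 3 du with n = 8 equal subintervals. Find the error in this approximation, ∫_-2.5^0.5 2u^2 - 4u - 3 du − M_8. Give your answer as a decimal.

0.0703125

Exact integral: ∫_-2.5^0.5 f(u) du = 13.5.
M_8 = 13.4296875.
Error = 13.5 − 13.4296875 = 0.0703125.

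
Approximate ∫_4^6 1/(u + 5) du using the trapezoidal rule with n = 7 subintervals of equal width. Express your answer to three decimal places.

0.201

Δu = (6 − 4)/7 = 2/7.
f(4) = 1/9, f(30/7) = 7/65, f(32/7) = 7/67, f(34/7) = 7/69, f(36/7) = 7/71, f(38/7) = 7/73, f(40/7) = 7/75, f(6) = 1/11.
T_7 = (Δu/2)·[f(u_0) + 2f(u_1) + ... + 2f(u_{6}) + f(u_7)].
Sum ≈ 0.201.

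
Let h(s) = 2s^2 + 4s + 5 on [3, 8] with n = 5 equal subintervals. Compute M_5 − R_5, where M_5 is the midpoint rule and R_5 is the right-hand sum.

M_5 = 457.5.
R_5 = 525.
M_5 − R_5 = -67.5.

-67.5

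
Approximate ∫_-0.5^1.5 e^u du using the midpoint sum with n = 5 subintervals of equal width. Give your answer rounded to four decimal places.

Δu = (1.5 − (-0.5))/5 = 0.4.
Midpoints: -0.3, 0.1, 0.5, 0.9, 1.3.
f(-0.3) ≈ 0.7408, f(0.1) ≈ 1.1052, f(0.5) ≈ 1.6487, f(0.9) ≈ 2.4596, f(1.3) ≈ 3.6693.
Sum = Δu · [f(-0.3) + f(0.1) + f(0.5) + f(0.9) + f(1.3)].
Sum ≈ 3.8494.

3.8494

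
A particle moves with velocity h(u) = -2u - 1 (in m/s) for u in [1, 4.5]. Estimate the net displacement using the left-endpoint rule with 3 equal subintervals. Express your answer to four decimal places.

Δu = (4.5 − 1)/3 = 7/6.
Left endpoints: 1, 13/6, 10/3.
h(1) = -3, h(13/6) = -16/3, h(10/3) = -23/3.
Sum = Δu · [h(1) + h(13/6) + h(10/3)].
Sum ≈ -18.6667.

-18.6667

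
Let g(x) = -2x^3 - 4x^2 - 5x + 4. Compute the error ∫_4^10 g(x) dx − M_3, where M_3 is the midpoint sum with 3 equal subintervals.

-92

Exact integral: ∫_4^10 g(x) dx = -6306.
M_3 = -6214.
Error = -6306 − (-6214) = -92.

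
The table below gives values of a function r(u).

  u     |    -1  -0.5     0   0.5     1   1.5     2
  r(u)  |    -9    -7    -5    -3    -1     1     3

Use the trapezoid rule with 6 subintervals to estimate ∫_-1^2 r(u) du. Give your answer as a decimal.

Δu = 0.5.
T_6 = (0.5/2)·[(-9) + 2·(-7) + 2·(-5) + 2·(-3) + 2·(-1) + 2·1 + 3] = -9.

-9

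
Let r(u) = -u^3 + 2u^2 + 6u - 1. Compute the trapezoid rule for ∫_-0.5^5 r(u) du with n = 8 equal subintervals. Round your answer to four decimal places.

Δu = (5 − (-0.5))/8 = 0.6875.
r(-0.5) = -3.375, r(0.1875) = 773/4096, r(0.875) = 2617/512, r(1.5625) = 38679/4096, r(2.25) = 11.234375, r(2.9375) = 34961/4096, r(3.625) = -309/512, r(4.3125) = -74269/4096, r(5) = -46.
T_8 = (Δu/2)·[r(u_0) + 2r(u_1) + ... + 2r(u_{7}) + r(u_8)].
Sum ≈ -6.1257.

-6.1257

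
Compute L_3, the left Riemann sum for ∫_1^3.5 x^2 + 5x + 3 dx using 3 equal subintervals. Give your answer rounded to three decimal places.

Δx = (3.5 − 1)/3 = 5/6.
Left endpoints: 1, 11/6, 8/3.
f(1) = 9, f(11/6) = 559/36, f(8/3) = 211/9.
Sum = Δx · [f(1) + f(11/6) + f(8/3)].
Sum ≈ 39.977.

39.977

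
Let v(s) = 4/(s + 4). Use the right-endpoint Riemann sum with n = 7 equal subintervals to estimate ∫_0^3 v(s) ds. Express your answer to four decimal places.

2.1492

Δs = (3 − 0)/7 = 3/7.
Right endpoints: 3/7, 6/7, 9/7, 12/7, 15/7, 18/7, 3.
v(3/7) = 28/31, v(6/7) = 14/17, v(9/7) = 28/37, v(12/7) = 0.7, v(15/7) = 28/43, v(18/7) = 14/23, v(3) = 4/7.
Sum = Δs · [v(3/7) + v(6/7) + v(9/7) + ...].
Sum ≈ 2.1492.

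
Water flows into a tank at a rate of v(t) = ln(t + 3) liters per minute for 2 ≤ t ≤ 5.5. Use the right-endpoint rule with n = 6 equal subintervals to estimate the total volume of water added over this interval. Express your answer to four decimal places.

6.7958

Δt = (5.5 − 2)/6 = 7/12.
Right endpoints: 31/12, 19/6, 3.75, 13/3, 59/12, 5.5.
v(31/12) ≈ 1.7198, v(19/6) ≈ 1.8192, v(3.75) ≈ 1.9095, v(13/3) ≈ 1.9924, v(59/12) ≈ 2.0690, v(5.5) ≈ 2.1401.
Sum = Δt · [v(31/12) + v(19/6) + v(3.75) + ...].
Sum ≈ 6.7958.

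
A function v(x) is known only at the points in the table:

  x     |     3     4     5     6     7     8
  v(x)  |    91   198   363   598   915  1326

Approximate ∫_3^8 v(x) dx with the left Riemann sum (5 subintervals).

Δx = 1.
Sum = 1·[91 + 198 + 363 + 598 + 915] = 2165.

2165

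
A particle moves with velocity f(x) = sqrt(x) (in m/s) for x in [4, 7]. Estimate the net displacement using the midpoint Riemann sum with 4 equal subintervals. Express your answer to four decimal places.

Δx = (7 − 4)/4 = 0.75.
Midpoints: 4.375, 5.125, 5.875, 6.625.
f(4.375) ≈ 2.0917, f(5.125) ≈ 2.2638, f(5.875) ≈ 2.4238, f(6.625) ≈ 2.5739.
Sum = Δx · [f(4.375) + f(5.125) + f(5.875) + f(6.625)].
Sum ≈ 7.0149.

7.0149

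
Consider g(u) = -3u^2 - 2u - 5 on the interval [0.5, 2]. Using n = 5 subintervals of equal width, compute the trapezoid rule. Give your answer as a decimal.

Δu = (2 − 0.5)/5 = 0.3.
g(0.5) = -6.75, g(0.8) = -8.52, g(1.1) = -10.83, g(1.4) = -13.68, g(1.7) = -17.07, g(2) = -21.
T_5 = (Δu/2)·[g(u_0) + 2g(u_1) + ... + 2g(u_{4}) + g(u_5)].
Sum = -19.1925.

-19.1925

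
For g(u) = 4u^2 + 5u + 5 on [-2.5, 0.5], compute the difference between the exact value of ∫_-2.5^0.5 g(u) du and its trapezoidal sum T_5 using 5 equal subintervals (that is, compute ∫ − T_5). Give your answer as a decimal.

-0.72

Exact integral: ∫_-2.5^0.5 g(u) du = 21.
T_5 = 21.72.
Error = 21 − 21.72 = -0.72.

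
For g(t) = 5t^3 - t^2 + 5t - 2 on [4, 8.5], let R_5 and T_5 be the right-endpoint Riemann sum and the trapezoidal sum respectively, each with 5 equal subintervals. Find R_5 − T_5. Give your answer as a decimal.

R_5 = 7432.2675.
T_5 = 6209.67375.
R_5 − T_5 = 1222.59375.

1222.59375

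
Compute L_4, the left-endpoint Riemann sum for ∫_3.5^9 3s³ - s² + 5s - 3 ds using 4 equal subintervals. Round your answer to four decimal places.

3443.8486

Δs = (9 − 3.5)/4 = 1.375.
Left endpoints: 3.5, 4.875, 6.25, 7.625.
f(3.5) = 130.875, f(4.875) = 176733/512, f(6.25) = 721.609375, f(7.625) = 669159/512.
Sum = Δs · [f(3.5) + f(4.875) + f(6.25) + f(7.625)].
Sum ≈ 3443.8486.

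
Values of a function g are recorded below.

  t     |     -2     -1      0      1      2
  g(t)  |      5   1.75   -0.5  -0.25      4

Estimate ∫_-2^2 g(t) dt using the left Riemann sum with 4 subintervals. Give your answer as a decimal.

Δt = 1.
Sum = 1·[5 + 1.75 + (-0.5) + (-0.25)] = 6.

6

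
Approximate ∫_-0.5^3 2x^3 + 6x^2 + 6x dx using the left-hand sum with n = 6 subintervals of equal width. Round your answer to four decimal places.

Δx = (3 − (-0.5))/6 = 7/12.
Left endpoints: -0.5, 1/12, 2/3, 1.25, 11/6, 29/12.
f(-0.5) = -1.75, f(1/12) = 469/864, f(2/3) = 196/27, f(1.25) = 20.78125, f(11/6) = 4697/108, f(29/12) = 67193/864.
Sum = Δx · [f(-0.5) + f(1/12) + f(2/3) + ...].
Sum ≈ 86.3880.

86.3880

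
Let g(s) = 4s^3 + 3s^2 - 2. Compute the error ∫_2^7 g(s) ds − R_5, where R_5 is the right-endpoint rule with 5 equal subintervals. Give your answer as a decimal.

Exact integral: ∫_2^7 g(s) ds = 2710.
R_5 = 3495.
Error = 2710 − 3495 = -785.

-785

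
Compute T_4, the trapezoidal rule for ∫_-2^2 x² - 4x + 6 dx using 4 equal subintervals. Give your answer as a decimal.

30

Δx = (2 − (-2))/4 = 1.
f(-2) = 18, f(-1) = 11, f(0) = 6, f(1) = 3, f(2) = 2.
T_4 = (Δx/2)·[f(x_0) + 2f(x_1) + 2f(x_2) + 2f(x_3) + f(x_4)].
Sum = 30.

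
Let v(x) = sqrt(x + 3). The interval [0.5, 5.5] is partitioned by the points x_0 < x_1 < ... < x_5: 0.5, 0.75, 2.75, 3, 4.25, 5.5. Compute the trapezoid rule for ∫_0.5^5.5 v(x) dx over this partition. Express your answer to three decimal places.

Subinterval widths: 0.25, 2, 0.25, 1.25, 1.25.
v(0.5) ≈ 1.871, v(0.75) ≈ 1.936, v(2.75) ≈ 2.398, v(3) ≈ 2.449, v(4.25) ≈ 2.693, v(5.5) ≈ 2.915.
On each subinterval the trapezoid contributes (Δx_i/2)·[v(x_{i-1}) + v(x_i)].
Sum ≈ 12.135.

12.135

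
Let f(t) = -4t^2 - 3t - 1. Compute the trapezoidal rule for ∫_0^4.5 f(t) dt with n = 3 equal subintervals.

Δt = (4.5 − 0)/3 = 1.5.
f(0) = -1, f(1.5) = -14.5, f(3) = -46, f(4.5) = -95.5.
T_3 = (Δt/2)·[f(t_0) + 2f(t_1) + 2f(t_2) + f(t_3)].
Sum = -163.125.

-163.125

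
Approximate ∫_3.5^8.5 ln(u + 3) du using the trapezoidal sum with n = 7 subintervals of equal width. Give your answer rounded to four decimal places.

Δu = (8.5 − 3.5)/7 = 5/7.
f(3.5) ≈ 1.8718, f(59/14) ≈ 1.9761, f(69/14) ≈ 2.0705, f(79/14) ≈ 2.1567, f(89/14) ≈ 2.2361, f(99/14) ≈ 2.3097, f(109/14) ≈ 2.3782, f(8.5) ≈ 2.4423.
T_7 = (Δu/2)·[f(u_0) + 2f(u_1) + ... + 2f(u_{6}) + f(u_7)].
Sum ≈ 10.9174.

10.9174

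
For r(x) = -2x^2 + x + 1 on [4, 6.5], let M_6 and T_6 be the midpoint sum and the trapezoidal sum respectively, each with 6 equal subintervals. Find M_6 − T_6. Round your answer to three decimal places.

M_6 ≈ -124.71933.
T_6 ≈ -124.93634.
M_6 − T_6 ≈ 0.217.

0.217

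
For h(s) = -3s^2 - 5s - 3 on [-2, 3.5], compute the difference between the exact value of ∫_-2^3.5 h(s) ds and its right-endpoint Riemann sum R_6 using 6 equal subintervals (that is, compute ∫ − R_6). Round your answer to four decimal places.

Exact integral: ∫_-2^3.5 h(s) ds = -88.
R_6 ≈ -114.258681.
Error ≈ -88 − (-114.258681) ≈ 26.2587.

26.2587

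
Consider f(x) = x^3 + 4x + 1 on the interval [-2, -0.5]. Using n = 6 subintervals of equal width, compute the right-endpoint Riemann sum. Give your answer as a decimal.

Δx = (-0.5 − (-2))/6 = 0.25.
Right endpoints: -1.75, -1.5, -1.25, -1, -0.75, -0.5.
f(-1.75) = -11.359375, f(-1.5) = -8.375, f(-1.25) = -5.953125, f(-1) = -4, f(-0.75) = -2.421875, f(-0.5) = -1.125.
Sum = Δx · [f(-1.75) + f(-1.5) + f(-1.25) + ...].
Sum = -8.30859375.

-8.30859375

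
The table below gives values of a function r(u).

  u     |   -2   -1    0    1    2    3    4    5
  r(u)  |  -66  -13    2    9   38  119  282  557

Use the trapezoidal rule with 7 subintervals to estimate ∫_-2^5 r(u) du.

Δu = 1.
T_7 = (1/2)·[(-66) + 2·(-13) + 2·2 + 2·9 + 2·38 + 2·119 + 2·282 + 557] = 682.5.

682.5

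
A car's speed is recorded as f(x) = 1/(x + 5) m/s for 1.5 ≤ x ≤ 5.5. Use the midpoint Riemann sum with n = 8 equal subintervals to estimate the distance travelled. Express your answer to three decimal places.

Δx = (5.5 − 1.5)/8 = 0.5.
Midpoints: 1.75, 2.25, 2.75, 3.25, 3.75, 4.25, 4.75, 5.25.
f(1.75) = 4/27, f(2.25) = 4/29, f(2.75) = 4/31, f(3.25) = 4/33, f(3.75) = 4/35, f(4.25) = 4/37, f(4.75) = 4/39, f(5.25) = 4/41.
Sum = Δx · [f(1.75) + f(2.25) + f(2.75) + ...].
Sum ≈ 0.479.

0.479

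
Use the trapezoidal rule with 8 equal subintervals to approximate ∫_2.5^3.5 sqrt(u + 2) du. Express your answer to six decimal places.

2.235105

Δu = (3.5 − 2.5)/8 = 0.125.
f(2.5) ≈ 2.121320, f(2.625) ≈ 2.150581, f(2.75) ≈ 2.179449, f(2.875) ≈ 2.207940, f(3) ≈ 2.236068, f(3.125) ≈ 2.263846, f(3.25) ≈ 2.291288, f(3.375) ≈ 2.318405, f(3.5) ≈ 2.345208.
T_8 = (Δu/2)·[f(u_0) + 2f(u_1) + ... + 2f(u_{7}) + f(u_8)].
Sum ≈ 2.235105.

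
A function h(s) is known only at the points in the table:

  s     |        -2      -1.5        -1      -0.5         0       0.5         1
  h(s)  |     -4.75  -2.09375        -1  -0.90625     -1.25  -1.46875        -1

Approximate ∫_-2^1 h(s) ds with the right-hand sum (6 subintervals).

-3.859375

Δs = 0.5.
Sum = 0.5·[(-2.09375) + (-1) + (-0.90625) + (-1.25) + (-1.46875) + (-1)] = -3.859375.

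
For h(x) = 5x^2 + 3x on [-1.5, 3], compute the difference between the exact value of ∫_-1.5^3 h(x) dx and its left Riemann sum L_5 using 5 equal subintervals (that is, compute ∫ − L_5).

Exact integral: ∫_-1.5^3 h(x) dx = 60.75.
L_5 = 42.525.
Error = 60.75 − 42.525 = 18.225.

18.225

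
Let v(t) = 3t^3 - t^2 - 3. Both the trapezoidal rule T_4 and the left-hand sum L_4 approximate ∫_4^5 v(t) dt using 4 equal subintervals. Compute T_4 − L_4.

T_4 = 253.828125.
L_4 = 232.078125.
T_4 − L_4 = 21.75.

21.75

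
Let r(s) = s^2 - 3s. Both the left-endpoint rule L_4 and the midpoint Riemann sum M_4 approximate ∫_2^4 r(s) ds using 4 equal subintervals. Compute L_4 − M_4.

-1.375

L_4 = -0.75.
M_4 = 0.625.
L_4 − M_4 = -1.375.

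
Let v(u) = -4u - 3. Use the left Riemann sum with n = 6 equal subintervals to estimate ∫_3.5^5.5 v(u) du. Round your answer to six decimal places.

-40.666667

Δu = (5.5 − 3.5)/6 = 1/3.
Left endpoints: 3.5, 23/6, 25/6, 4.5, 29/6, 31/6.
v(3.5) = -17, v(23/6) = -55/3, v(25/6) = -59/3, v(4.5) = -21, v(29/6) = -67/3, v(31/6) = -71/3.
Sum = Δu · [v(3.5) + v(23/6) + v(25/6) + ...].
Sum ≈ -40.666667.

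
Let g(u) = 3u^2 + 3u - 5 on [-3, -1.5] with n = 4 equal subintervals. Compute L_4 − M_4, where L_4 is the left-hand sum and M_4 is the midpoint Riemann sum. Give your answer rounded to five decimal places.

3.11133

L_4 = 9.05859375.
M_4 ≈ 5.9472656.
L_4 − M_4 ≈ 3.11133.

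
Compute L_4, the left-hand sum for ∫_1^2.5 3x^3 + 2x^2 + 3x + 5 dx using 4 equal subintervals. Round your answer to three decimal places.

Δx = (2.5 − 1)/4 = 0.375.
Left endpoints: 1, 1.375, 1.75, 2.125.
f(1) = 13, f(1.375) = 10601/512, f(1.75) = 32.453125, f(2.125) = 25187/512.
Sum = Δx · [f(1) + f(1.375) + f(1.75) + f(2.125)].
Sum ≈ 43.257.

43.257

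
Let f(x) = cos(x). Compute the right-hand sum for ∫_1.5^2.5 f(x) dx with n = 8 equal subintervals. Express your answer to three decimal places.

Δx = (2.5 − 1.5)/8 = 0.125.
Right endpoints: 1.625, 1.75, 1.875, 2, 2.125, 2.25, 2.375, 2.5.
f(1.625) ≈ -0.054, f(1.75) ≈ -0.178, f(1.875) ≈ -0.300, f(2) ≈ -0.416, f(2.125) ≈ -0.526, f(2.25) ≈ -0.628, f(2.375) ≈ -0.720, f(2.5) ≈ -0.801.
Sum = Δx · [f(1.625) + f(1.75) + f(1.875) + ...].
Sum ≈ -0.453.

-0.453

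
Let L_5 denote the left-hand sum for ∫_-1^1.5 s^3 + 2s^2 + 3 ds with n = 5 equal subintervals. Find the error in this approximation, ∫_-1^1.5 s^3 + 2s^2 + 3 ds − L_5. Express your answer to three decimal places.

Exact integral: ∫_-1^1.5 f(s) ds ≈ 11.43229.
L_5 = 10.
Error ≈ 11.43229 − 10 ≈ 1.432.

1.432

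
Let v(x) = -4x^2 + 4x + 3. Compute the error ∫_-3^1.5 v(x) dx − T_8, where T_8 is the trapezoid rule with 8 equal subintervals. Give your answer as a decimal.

Exact integral: ∫_-3^1.5 v(x) dx = -40.5.
T_8 = -41.44921875.
Error = -40.5 − (-41.44921875) = 0.94921875.

0.94921875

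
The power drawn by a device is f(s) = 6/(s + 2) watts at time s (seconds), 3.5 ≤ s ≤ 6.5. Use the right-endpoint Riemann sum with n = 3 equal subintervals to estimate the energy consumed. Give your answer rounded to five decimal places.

2.42896

Δs = (6.5 − 3.5)/3 = 1.
Right endpoints: 4.5, 5.5, 6.5.
f(4.5) = 12/13, f(5.5) = 0.8, f(6.5) = 12/17.
Sum = Δs · [f(4.5) + f(5.5) + f(6.5)].
Sum ≈ 2.42896.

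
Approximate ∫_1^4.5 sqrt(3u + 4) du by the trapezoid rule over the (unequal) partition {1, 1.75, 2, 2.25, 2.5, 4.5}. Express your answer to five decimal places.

12.12146

Subinterval widths: 0.75, 0.25, 0.25, 0.25, 2.
f(1) ≈ 2.64575, f(1.75) ≈ 3.04138, f(2) ≈ 3.16228, f(2.25) ≈ 3.27872, f(2.5) ≈ 3.39116, f(4.5) ≈ 4.18330.
On each subinterval the trapezoid contributes (Δu_i/2)·[f(u_{i-1}) + f(u_i)].
Sum ≈ 12.12146.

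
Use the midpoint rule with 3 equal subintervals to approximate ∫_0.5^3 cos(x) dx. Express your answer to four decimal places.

-0.3483

Δx = (3 − 0.5)/3 = 5/6.
Midpoints: 11/12, 1.75, 31/12.
f(11/12) ≈ 0.6085, f(1.75) ≈ -0.1782, f(31/12) ≈ -0.8482.
Sum = Δx · [f(11/12) + f(1.75) + f(31/12)].
Sum ≈ -0.3483.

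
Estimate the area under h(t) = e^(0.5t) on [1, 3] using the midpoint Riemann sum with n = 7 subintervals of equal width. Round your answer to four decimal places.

5.6611

Δt = (3 − 1)/7 = 2/7.
Midpoints: 8/7, 10/7, 12/7, 2, 16/7, 18/7, 20/7.
h(8/7) ≈ 1.7708, h(10/7) ≈ 2.0427, h(12/7) ≈ 2.3564, h(2) ≈ 2.7183, h(16/7) ≈ 3.1357, h(18/7) ≈ 3.6173, h(20/7) ≈ 4.1727.
Sum = Δt · [h(8/7) + h(10/7) + h(12/7) + ...].
Sum ≈ 5.6611.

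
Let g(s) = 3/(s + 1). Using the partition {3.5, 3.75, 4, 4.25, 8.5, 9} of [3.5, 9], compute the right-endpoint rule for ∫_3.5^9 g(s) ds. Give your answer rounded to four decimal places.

1.9429

Subinterval widths: 0.25, 0.25, 0.25, 4.25, 0.5.
Right endpoints: 3.75, 4, 4.25, 8.5, 9.
g(3.75) = 12/19, g(4) = 0.6, g(4.25) = 4/7, g(8.5) = 6/19, g(9) = 0.3.
Sum = Σ Δs_i · g(s_i).
Sum ≈ 1.9429.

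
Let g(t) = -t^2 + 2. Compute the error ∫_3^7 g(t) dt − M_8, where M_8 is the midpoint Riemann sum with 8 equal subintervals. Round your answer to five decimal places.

-0.08333

Exact integral: ∫_3^7 g(t) dt ≈ -97.3333333.
M_8 = -97.25.
Error ≈ -97.3333333 − (-97.25) ≈ -0.08333.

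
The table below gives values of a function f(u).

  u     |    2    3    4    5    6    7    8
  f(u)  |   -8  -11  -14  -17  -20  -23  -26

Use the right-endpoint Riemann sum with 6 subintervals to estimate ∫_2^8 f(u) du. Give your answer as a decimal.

Δu = 1.
Sum = 1·[(-11) + (-14) + (-17) + (-20) + (-23) + (-26)] = -111.

-111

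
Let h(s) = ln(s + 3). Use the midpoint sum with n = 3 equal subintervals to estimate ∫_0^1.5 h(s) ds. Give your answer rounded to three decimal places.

Δs = (1.5 − 0)/3 = 0.5.
Midpoints: 0.25, 0.75, 1.25.
h(0.25) ≈ 1.179, h(0.75) ≈ 1.322, h(1.25) ≈ 1.447.
Sum = Δs · [h(0.25) + h(0.75) + h(1.25)].
Sum ≈ 1.974.

1.974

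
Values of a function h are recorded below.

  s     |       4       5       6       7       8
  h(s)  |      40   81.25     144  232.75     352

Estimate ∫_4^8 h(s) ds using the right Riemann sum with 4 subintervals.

810

Δs = 1.
Sum = 1·[81.25 + 144 + 232.75 + 352] = 810.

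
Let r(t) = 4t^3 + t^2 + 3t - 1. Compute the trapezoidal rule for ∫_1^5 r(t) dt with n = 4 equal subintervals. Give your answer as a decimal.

722

Δt = (5 − 1)/4 = 1.
r(1) = 7, r(2) = 41, r(3) = 125, r(4) = 283, r(5) = 539.
T_4 = (Δt/2)·[r(t_0) + 2r(t_1) + 2r(t_2) + 2r(t_3) + r(t_4)].
Sum = 722.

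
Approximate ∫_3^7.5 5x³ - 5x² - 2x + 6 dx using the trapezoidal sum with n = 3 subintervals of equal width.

Δx = (7.5 − 3)/3 = 1.5.
f(3) = 90, f(4.5) = 351.375, f(6) = 894, f(7.5) = 1819.125.
T_3 = (Δx/2)·[f(x_0) + 2f(x_1) + 2f(x_2) + f(x_3)].
Sum = 3299.90625.

3299.90625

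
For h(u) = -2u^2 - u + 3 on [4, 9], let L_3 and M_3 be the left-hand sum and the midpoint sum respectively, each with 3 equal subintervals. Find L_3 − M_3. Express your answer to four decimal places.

L_3 ≈ -352.962963.
M_3 ≈ -458.518519.
L_3 − M_3 ≈ 105.5556.

105.5556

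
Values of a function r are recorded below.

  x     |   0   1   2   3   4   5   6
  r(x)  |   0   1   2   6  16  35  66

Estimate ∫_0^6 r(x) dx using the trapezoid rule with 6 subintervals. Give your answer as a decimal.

93

Δx = 1.
T_6 = (1/2)·[0 + 2·1 + 2·2 + 2·6 + 2·16 + 2·35 + 66] = 93.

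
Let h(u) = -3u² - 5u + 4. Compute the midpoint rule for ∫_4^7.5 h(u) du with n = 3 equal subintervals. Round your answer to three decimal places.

Δu = (7.5 − 4)/3 = 7/6.
Midpoints: 55/12, 5.75, 83/12.
h(55/12) = -81.9375, h(5.75) = -123.9375, h(83/12) = -8357/48.
Sum = Δu · [h(55/12) + h(5.75) + h(83/12)].
Sum ≈ -443.309.

-443.309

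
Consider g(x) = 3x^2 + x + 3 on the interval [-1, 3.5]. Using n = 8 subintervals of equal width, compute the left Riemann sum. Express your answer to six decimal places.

52.954102

Δx = (3.5 − (-1))/8 = 0.5625.
Left endpoints: -1, -0.4375, 0.125, 0.6875, 1.25, 1.8125, 2.375, 2.9375.
g(-1) = 5, g(-0.4375) = 3.13671875, g(0.125) = 3.171875, g(0.6875) = 5.10546875, g(1.25) = 8.9375, g(1.8125) = 14.66796875, g(2.375) = 22.296875, g(2.9375) = 31.82421875.
Sum = Δx · [g(-1) + g(-0.4375) + g(0.125) + ...].
Sum ≈ 52.954102.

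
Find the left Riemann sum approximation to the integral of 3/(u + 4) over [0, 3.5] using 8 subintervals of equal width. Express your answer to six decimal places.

1.964525

Δu = (3.5 − 0)/8 = 0.4375.
Left endpoints: 0, 0.4375, 0.875, 1.3125, 1.75, 2.1875, 2.625, 3.0625.
f(0) = 0.75, f(0.4375) = 48/71, f(0.875) = 8/13, f(1.3125) = 48/85, f(1.75) = 12/23, f(2.1875) = 16/33, f(2.625) = 24/53, f(3.0625) = 48/113.
Sum = Δu · [f(0) + f(0.4375) + f(0.875) + ...].
Sum ≈ 1.964525.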